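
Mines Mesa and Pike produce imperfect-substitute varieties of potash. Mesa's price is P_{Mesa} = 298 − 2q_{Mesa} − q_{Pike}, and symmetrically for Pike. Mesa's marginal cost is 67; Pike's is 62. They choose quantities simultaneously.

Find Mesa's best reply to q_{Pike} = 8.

55.75

Mine Mesa's profit: π = q_{Mesa}(298 − 2q_{Mesa} − q_{Pike}) − 67q_{Mesa}.
∂π/∂q_{Mesa} = 231 − 4q_{Mesa} − q_{Pike} = 0 ⇒ q_{Mesa} = 57.75 − 0.25q_{Pike}.
At q_{Pike} = 8: q_{Mesa} = 57.75 − 0.25·8 = 55.75.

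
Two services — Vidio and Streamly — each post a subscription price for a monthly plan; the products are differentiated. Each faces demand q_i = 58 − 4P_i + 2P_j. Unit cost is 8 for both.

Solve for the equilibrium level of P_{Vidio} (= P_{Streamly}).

Vidio's profit: π = (P_{Vidio} − 8)(58 − 4P_{Vidio} + 2P_{Streamly}).
∂π/∂P_{Vidio} = 90 − 8P_{Vidio} + 2P_{Streamly} = 0 ⇒ P_{Vidio} = 11.25 + 0.25P_{Streamly}.
By symmetry P_{Streamly} = P_{Vidio}; substituting into the reaction function, 0.75P_{Vidio} = 11.25 and P_{Vidio} = 15.

15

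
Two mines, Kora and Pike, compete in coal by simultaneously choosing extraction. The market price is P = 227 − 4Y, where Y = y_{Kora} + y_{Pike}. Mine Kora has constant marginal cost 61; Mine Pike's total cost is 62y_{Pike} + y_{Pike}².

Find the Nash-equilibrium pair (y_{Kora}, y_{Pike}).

15.625, 10.25

Mine Kora's profit: π = y_{Kora}(227 − 4(y_{Kora} + y_{Pike})) − 61y_{Kora}.
∂π/∂y_{Kora} = 166 − 8y_{Kora} − 4y_{Pike} = 0, so y_{Kora} = 20.75 − 0.5y_{Pike}.
For Pike: ∂π/∂y_{Pike} = 165 − 10y_{Pike} − 4y_{Kora} = 0 ⇒ y_{Pike} = 16.5 − 0.4y_{Kora}.
Substituting the second reaction function into the first: y_{Kora} = 20.75 − 0.5(16.5 − 0.4y_{Kora}), which gives 0.8y_{Kora} = 12.5 ⇒ y_{Kora} = 15.625.
Then y_{Pike} = 16.5 − 0.4·15.625 = 10.25.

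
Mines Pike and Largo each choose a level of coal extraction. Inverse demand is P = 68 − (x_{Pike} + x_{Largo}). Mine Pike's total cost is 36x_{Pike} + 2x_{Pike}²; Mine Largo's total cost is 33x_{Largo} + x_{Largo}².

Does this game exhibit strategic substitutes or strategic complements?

Mine Pike's profit: π = x_{Pike}(68 − (x_{Pike} + x_{Largo})) − 36x_{Pike} − 2x_{Pike}².
∂π/∂x_{Pike} = 32 − 6x_{Pike} − x_{Largo} = 0, so x_{Pike} = 16/3 − (1/6)x_{Largo}.
The best-response slope dx_{Pike}/dx_{Largo} = −1/6 < 0: the reaction function is downward-sloping, so the choices are strategic substitutes.

strategic substitutes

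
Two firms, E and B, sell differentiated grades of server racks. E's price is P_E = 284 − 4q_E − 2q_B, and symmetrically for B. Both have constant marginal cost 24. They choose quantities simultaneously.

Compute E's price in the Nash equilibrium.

Firm E's profit: π = q_E(284 − 4q_E − 2q_B) − 24q_E.
∂π/∂q_E = 260 − 8q_E − 2q_B = 0 ⇒ q_E = 32.5 − 0.25q_B.
The game is symmetric, so in equilibrium q_B = q_E: the reaction function gives 1.25q_E = 32.5, hence q_E = 26.
P_E = 284 − 4·26 − 2·26 = 128.

128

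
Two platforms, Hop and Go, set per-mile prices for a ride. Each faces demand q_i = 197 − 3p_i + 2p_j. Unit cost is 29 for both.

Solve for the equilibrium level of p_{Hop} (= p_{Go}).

71

Hop's profit: π = (p_{Hop} − 29)(197 − 3p_{Hop} + 2p_{Go}).
∂π/∂p_{Hop} = 284 − 6p_{Hop} + 2p_{Go} = 0 ⇒ p_{Hop} = 142/3 + (1/3)p_{Go}.
The game is symmetric, so in equilibrium p_{Go} = p_{Hop}: the reaction function gives (2/3)p_{Hop} = 142/3, hence p_{Hop} = 71.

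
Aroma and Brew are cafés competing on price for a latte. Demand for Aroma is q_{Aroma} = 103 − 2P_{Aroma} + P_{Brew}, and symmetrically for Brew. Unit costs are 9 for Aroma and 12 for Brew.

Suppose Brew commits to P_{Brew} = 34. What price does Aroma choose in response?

Aroma's profit: π = (P_{Aroma} − 9)(103 − 2P_{Aroma} + P_{Brew}).
∂π/∂P_{Aroma} = 121 − 4P_{Aroma} + P_{Brew} = 0 ⇒ P_{Aroma} = 30.25 + 0.25P_{Brew}.
At P_{Brew} = 34: P_{Aroma} = 30.25 + 0.25·34 = 38.75.

38.75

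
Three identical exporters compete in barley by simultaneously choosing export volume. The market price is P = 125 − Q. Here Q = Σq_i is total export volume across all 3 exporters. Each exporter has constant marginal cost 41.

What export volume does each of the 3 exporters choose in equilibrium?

A representative exporter's profit is π_i = q_i(125 − Q) − 41q_i, with Q = q_i + Σ_{j≠i} q_j.
First-order condition: 84 − 2q_i − Σ_{j≠i} q_j = 0.
In a symmetric equilibrium every exporter chooses the same q, so Σ_{j≠i} q_j = 2q. The condition becomes 84 − 4q = 0, giving q = 84/4 = 21.

21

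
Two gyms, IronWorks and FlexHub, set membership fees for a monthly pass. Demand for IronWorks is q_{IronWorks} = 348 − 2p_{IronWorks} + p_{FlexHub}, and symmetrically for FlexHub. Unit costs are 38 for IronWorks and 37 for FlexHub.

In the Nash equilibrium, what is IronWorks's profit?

21300.48

IronWorks's profit: π = (p_{IronWorks} − 38)(348 − 2p_{IronWorks} + p_{FlexHub}).
∂π/∂p_{IronWorks} = 424 − 4p_{IronWorks} + p_{FlexHub} = 0 ⇒ p_{IronWorks} = 106 + 0.25p_{FlexHub}.
Similarly p_{FlexHub} = 105.5 + 0.25p_{IronWorks}.
Solving the two reaction functions simultaneously: (1 − (0.25)(0.25))p_{IronWorks} = 106 + 0.25·105.5, so 0.9375p_{IronWorks} = 132.375 and p_{IronWorks} = 141.2.
Then p_{FlexHub} = 105.5 + 0.25·141.2 = 140.8.
q_{IronWorks} = 348 − 2·141.2 + 140.8 = 206.4.
Profit = (141.2 − 38)·206.4 = 21300.48.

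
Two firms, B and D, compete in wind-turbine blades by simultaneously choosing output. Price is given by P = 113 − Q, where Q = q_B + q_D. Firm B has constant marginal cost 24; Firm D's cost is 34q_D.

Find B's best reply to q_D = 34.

27.5

Firm B's profit: π = q_B(113 − (q_B + q_D)) − 24q_B.
∂π/∂q_B = 89 − 2q_B − q_D = 0, so q_B = 44.5 − 0.5q_D.
At q_D = 34: q_B = 44.5 − 0.5·34 = 27.5.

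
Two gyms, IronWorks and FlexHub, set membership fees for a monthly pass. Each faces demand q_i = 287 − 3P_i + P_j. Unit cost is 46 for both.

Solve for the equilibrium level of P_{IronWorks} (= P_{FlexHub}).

85

IronWorks's profit: π = (P_{IronWorks} − 46)(287 − 3P_{IronWorks} + P_{FlexHub}).
∂π/∂P_{IronWorks} = 425 − 6P_{IronWorks} + P_{FlexHub} = 0 ⇒ P_{IronWorks} = 425/6 + (1/6)P_{FlexHub}.
The game is symmetric, so in equilibrium P_{FlexHub} = P_{IronWorks}: the reaction function gives (5/6)P_{IronWorks} = 425/6, hence P_{IronWorks} = 85.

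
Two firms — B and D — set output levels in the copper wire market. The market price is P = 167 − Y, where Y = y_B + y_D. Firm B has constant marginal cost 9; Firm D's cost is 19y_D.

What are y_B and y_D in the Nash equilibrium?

56, 46

Firm B's profit: π = y_B(167 − (y_B + y_D)) − 9y_B.
∂π/∂y_B = 158 − 2y_B − y_D = 0, so y_B = 79 − 0.5y_D.
By the same steps for D: y_D = 74 − 0.5y_B.
Plugging y_D into B's best response: y_B = 79 − 0.5(74 − 0.5y_B) ⇒ 0.75y_B = 42, so y_B = 56.
Then y_D = 74 − 0.5·56 = 46.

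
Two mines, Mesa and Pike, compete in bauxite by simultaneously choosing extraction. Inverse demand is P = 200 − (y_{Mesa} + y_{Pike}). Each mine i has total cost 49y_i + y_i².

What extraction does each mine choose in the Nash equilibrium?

30.2

Mine Mesa's profit: π = y_{Mesa}(200 − (y_{Mesa} + y_{Pike})) − 49y_{Mesa} − y_{Mesa}².
∂π/∂y_{Mesa} = 151 − 4y_{Mesa} − y_{Pike} = 0, so y_{Mesa} = 37.75 − 0.25y_{Pike}.
By symmetry y_{Pike} = y_{Mesa}; substituting into the reaction function, 1.25y_{Mesa} = 37.75 and y_{Mesa} = 30.2.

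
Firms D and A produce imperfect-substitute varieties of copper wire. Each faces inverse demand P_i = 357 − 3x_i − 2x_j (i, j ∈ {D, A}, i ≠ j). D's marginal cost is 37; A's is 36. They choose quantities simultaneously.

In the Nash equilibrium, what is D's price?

156.8125

Firm D's profit: π = x_D(357 − 3x_D − 2x_A) − 37x_D.
∂π/∂x_D = 320 − 6x_D − 2x_A = 0 ⇒ x_D = 160/3 − (1/3)x_A.
Similarly x_A = 53.5 − (1/3)x_D.
Substituting the second reaction function into the first: x_D = 160/3 − (1/3)(53.5 − (1/3)x_D), which gives (8/9)x_D = 35.5 ⇒ x_D = 39.9375.
Then x_A = 53.5 − (1/3)·39.9375 = 40.1875.
P_D = 357 − 3·39.9375 − 2·40.1875 = 156.8125.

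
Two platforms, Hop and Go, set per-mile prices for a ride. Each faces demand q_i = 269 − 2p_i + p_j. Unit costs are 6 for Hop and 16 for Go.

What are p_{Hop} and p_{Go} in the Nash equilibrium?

Hop's profit: π = (p_{Hop} − 6)(269 − 2p_{Hop} + p_{Go}).
∂π/∂p_{Hop} = 281 − 4p_{Hop} + p_{Go} = 0 ⇒ p_{Hop} = 70.25 + 0.25p_{Go}.
Similarly p_{Go} = 75.25 + 0.25p_{Hop}.
Solving the two reaction functions simultaneously: (1 − (0.25)(0.25))p_{Hop} = 70.25 + 0.25·75.25, so 0.9375p_{Hop} = 89.0625 and p_{Hop} = 95.
Then p_{Go} = 75.25 + 0.25·95 = 99.

95, 99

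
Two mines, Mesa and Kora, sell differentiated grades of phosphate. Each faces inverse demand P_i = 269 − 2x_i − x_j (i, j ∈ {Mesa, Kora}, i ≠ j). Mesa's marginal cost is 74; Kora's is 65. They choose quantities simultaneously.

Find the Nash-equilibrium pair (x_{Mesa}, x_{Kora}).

Mine Mesa's profit: π = x_{Mesa}(269 − 2x_{Mesa} − x_{Kora}) − 74x_{Mesa}.
∂π/∂x_{Mesa} = 195 − 4x_{Mesa} − x_{Kora} = 0 ⇒ x_{Mesa} = 48.75 − 0.25x_{Kora}.
Similarly x_{Kora} = 51 − 0.25x_{Mesa}.
Plugging x_{Kora} into Mesa's best response: x_{Mesa} = 48.75 − 0.25(51 − 0.25x_{Mesa}) ⇒ 0.9375x_{Mesa} = 36, so x_{Mesa} = 38.4.
Then x_{Kora} = 51 − 0.25·38.4 = 41.4.

38.4, 41.4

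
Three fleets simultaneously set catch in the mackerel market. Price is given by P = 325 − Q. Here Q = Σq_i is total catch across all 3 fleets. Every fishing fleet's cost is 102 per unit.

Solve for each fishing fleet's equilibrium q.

55.75

A representative fishing fleet's profit is π_i = q_i(325 − Q) − 102q_i, with Q = q_i + Σ_{j≠i} q_j.
First-order condition: 223 − 2q_i − Σ_{j≠i} q_j = 0.
Imposing symmetry (q_j = q for all j) turns Σ_{j≠i} q_j into 2q, so 223 = 4q and q = 55.75.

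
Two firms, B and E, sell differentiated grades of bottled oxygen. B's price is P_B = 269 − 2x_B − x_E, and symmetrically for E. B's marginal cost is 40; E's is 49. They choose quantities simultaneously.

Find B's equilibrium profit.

Firm B's profit: π = x_B(269 − 2x_B − x_E) − 40x_B.
∂π/∂x_B = 229 − 4x_B − x_E = 0 ⇒ x_B = 57.25 − 0.25x_E.
Similarly x_E = 55 − 0.25x_B.
Solving the two reaction functions simultaneously: (1 − (−0.25)(−0.25))x_B = 57.25 − 0.25·55, so 0.9375x_B = 43.5 and x_B = 46.4.
Then x_E = 55 − 0.25·46.4 = 43.4.
P_B = 269 − 2·46.4 − 43.4 = 132.8.
Profit = (132.8 − 40)·46.4 = 4305.92.

4305.92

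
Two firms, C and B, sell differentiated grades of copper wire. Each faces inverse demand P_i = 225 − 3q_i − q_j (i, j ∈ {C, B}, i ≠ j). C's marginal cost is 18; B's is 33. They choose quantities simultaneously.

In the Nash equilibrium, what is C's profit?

Firm C's profit: π = q_C(225 − 3q_C − q_B) − 18q_C.
∂π/∂q_C = 207 − 6q_C − q_B = 0 ⇒ q_C = 34.5 − (1/6)q_B.
Similarly q_B = 32 − (1/6)q_C.
Substituting the second reaction function into the first: q_C = 34.5 − (1/6)(32 − (1/6)q_C), which gives (35/36)q_C = 175/6 ⇒ q_C = 30.
Then q_B = 32 − (1/6)·30 = 27.
P_C = 225 − 3·30 − 27 = 108.
Profit = (108 − 18)·30 = 2700.

2700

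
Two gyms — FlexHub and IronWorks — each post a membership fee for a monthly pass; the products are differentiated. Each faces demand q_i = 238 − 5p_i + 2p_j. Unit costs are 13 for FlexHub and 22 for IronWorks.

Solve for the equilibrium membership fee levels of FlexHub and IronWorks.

38.8125, 42.5625

FlexHub's profit: π = (p_{FlexHub} − 13)(238 − 5p_{FlexHub} + 2p_{IronWorks}).
∂π/∂p_{FlexHub} = 303 − 10p_{FlexHub} + 2p_{IronWorks} = 0 ⇒ p_{FlexHub} = 30.3 + 0.2p_{IronWorks}.
Similarly p_{IronWorks} = 34.8 + 0.2p_{FlexHub}.
Substituting the second reaction function into the first: p_{FlexHub} = 30.3 + 0.2(34.8 + 0.2p_{FlexHub}), which gives 0.96p_{FlexHub} = 37.26 ⇒ p_{FlexHub} = 38.8125.
Then p_{IronWorks} = 34.8 + 0.2·38.8125 = 42.5625.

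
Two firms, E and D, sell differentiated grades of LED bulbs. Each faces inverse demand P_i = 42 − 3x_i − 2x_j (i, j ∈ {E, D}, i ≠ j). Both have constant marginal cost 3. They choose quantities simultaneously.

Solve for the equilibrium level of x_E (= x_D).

4.875

Firm E's profit: π = x_E(42 − 3x_E − 2x_D) − 3x_E.
∂π/∂x_E = 39 − 6x_E − 2x_D = 0 ⇒ x_E = 6.5 − (1/3)x_D.
By symmetry x_D = x_E; substituting into the reaction function, (4/3)x_E = 6.5 and x_E = 4.875.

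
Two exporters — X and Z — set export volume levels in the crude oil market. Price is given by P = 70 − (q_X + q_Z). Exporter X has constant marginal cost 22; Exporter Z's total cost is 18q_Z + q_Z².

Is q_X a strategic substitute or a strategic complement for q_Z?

Exporter X's profit: π = q_X(70 − (q_X + q_Z)) − 22q_X.
∂π/∂q_X = 48 − 2q_X − q_Z = 0, so q_X = 24 − 0.5q_Z.
The best-response slope dq_X/dq_Z = −0.5 < 0: the reaction function is downward-sloping, so the choices are strategic substitutes.

strategic substitutes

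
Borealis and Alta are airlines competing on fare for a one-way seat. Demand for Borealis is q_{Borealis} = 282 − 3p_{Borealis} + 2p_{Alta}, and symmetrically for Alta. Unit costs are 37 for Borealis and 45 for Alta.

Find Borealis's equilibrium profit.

Borealis's profit: π = (p_{Borealis} − 37)(282 − 3p_{Borealis} + 2p_{Alta}).
∂π/∂p_{Borealis} = 393 − 6p_{Borealis} + 2p_{Alta} = 0 ⇒ p_{Borealis} = 65.5 + (1/3)p_{Alta}.
Similarly p_{Alta} = 69.5 + (1/3)p_{Borealis}.
Plugging p_{Alta} into Borealis's best response: p_{Borealis} = 65.5 + (1/3)(69.5 + (1/3)p_{Borealis}) ⇒ (8/9)p_{Borealis} = 266/3, so p_{Borealis} = 99.75.
Then p_{Alta} = 69.5 + (1/3)·99.75 = 102.75.
q_{Borealis} = 282 − 3·99.75 + 2·102.75 = 188.25.
Profit = (99.75 − 37)·188.25 = 11812.6875.

11812.6875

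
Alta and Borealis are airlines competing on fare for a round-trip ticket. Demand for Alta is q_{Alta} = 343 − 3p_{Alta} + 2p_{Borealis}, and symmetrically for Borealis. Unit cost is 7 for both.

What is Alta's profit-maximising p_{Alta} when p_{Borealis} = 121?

101

Alta's profit: π = (p_{Alta} − 7)(343 − 3p_{Alta} + 2p_{Borealis}).
∂π/∂p_{Alta} = 364 − 6p_{Alta} + 2p_{Borealis} = 0 ⇒ p_{Alta} = 182/3 + (1/3)p_{Borealis}.
At p_{Borealis} = 121: p_{Alta} = 182/3 + (1/3)·121 = 101.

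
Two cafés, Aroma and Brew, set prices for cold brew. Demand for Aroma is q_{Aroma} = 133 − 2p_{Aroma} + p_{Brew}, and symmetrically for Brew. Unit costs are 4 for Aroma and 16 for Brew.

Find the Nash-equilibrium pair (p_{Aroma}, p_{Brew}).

48.6, 53.4

Aroma's profit: π = (p_{Aroma} − 4)(133 − 2p_{Aroma} + p_{Brew}).
∂π/∂p_{Aroma} = 141 − 4p_{Aroma} + p_{Brew} = 0 ⇒ p_{Aroma} = 35.25 + 0.25p_{Brew}.
Similarly p_{Brew} = 41.25 + 0.25p_{Aroma}.
Substituting the second reaction function into the first: p_{Aroma} = 35.25 + 0.25(41.25 + 0.25p_{Aroma}), which gives 0.9375p_{Aroma} = 45.5625 ⇒ p_{Aroma} = 48.6.
Then p_{Brew} = 41.25 + 0.25·48.6 = 53.4.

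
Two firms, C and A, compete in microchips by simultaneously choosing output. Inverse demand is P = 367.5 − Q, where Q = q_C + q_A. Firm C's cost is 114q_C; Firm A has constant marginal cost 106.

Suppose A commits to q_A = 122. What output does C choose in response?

65.75

Firm C's profit: π = q_C(367.5 − (q_C + q_A)) − 114q_C.
∂π/∂q_C = 253.5 − 2q_C − q_A = 0, so q_C = 126.75 − 0.5q_A.
At q_A = 122: q_C = 126.75 − 0.5·122 = 65.75.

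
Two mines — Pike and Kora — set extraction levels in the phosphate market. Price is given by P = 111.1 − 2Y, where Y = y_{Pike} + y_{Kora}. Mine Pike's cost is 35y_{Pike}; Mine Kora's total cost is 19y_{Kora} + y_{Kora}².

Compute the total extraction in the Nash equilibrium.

24.43

Mine Pike's profit: π = y_{Pike}(111.1 − 2(y_{Pike} + y_{Kora})) − 35y_{Pike}.
∂π/∂y_{Pike} = 76.1 − 4y_{Pike} − 2y_{Kora} = 0, so y_{Pike} = 19.025 − 0.5y_{Kora}.
For Kora: ∂π/∂y_{Kora} = 92.1 − 6y_{Kora} − 2y_{Pike} = 0 ⇒ y_{Kora} = 15.35 − (1/3)y_{Pike}.
Substituting the second reaction function into the first: y_{Pike} = 19.025 − 0.5(15.35 − (1/3)y_{Pike}), which gives (5/6)y_{Pike} = 11.35 ⇒ y_{Pike} = 13.62.
Then y_{Kora} = 15.35 − (1/3)·13.62 = 10.81.
Total extraction: 13.62 + 10.81 = 24.43.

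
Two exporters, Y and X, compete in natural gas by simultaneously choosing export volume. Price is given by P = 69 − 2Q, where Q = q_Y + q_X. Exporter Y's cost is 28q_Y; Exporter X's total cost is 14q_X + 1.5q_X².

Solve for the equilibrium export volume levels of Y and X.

7.375, 5.75

Exporter Y's profit: π = q_Y(69 − 2(q_Y + q_X)) − 28q_Y.
∂π/∂q_Y = 41 − 4q_Y − 2q_X = 0, so q_Y = 10.25 − 0.5q_X.
For X: ∂π/∂q_X = 55 − 7q_X − 2q_Y = 0 ⇒ q_X = 55/7 − (2/7)q_Y.
Solving the two reaction functions simultaneously: (1 − (−0.5)(−2/7))q_Y = 10.25 − 0.5·(55/7), so (6/7)q_Y = 177/28 and q_Y = 7.375.
Then q_X = 55/7 − (2/7)·7.375 = 5.75.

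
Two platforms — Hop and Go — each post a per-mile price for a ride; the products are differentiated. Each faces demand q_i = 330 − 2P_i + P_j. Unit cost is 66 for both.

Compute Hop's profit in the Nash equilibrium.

15488

Hop's profit: π = (P_{Hop} − 66)(330 − 2P_{Hop} + P_{Go}).
∂π/∂P_{Hop} = 462 − 4P_{Hop} + P_{Go} = 0 ⇒ P_{Hop} = 115.5 + 0.25P_{Go}.
By symmetry P_{Go} = P_{Hop}; substituting into the reaction function, 0.75P_{Hop} = 115.5 and P_{Hop} = 154.
q_{Hop} = 330 − 2·154 + 154 = 176.
Profit = (154 − 66)·176 = 15488.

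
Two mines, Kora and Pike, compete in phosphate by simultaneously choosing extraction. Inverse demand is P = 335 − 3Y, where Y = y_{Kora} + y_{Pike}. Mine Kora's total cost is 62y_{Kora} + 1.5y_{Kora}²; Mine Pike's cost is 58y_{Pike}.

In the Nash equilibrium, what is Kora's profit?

Mine Kora's profit: π = y_{Kora}(335 − 3(y_{Kora} + y_{Pike})) − 62y_{Kora} − 1.5y_{Kora}².
∂π/∂y_{Kora} = 273 − 9y_{Kora} − 3y_{Pike} = 0, so y_{Kora} = 91/3 − (1/3)y_{Pike}.
For Pike: ∂π/∂y_{Pike} = 277 − 6y_{Pike} − 3y_{Kora} = 0 ⇒ y_{Pike} = 277/6 − 0.5y_{Kora}.
Substituting the second reaction function into the first: y_{Kora} = 91/3 − (1/3)(277/6 − 0.5y_{Kora}), which gives (5/6)y_{Kora} = 269/18 ⇒ y_{Kora} = 269/15.
Then y_{Pike} = 277/6 − 0.5·(269/15) = 37.2.
Price P = 335 − 3·(827/15) = 169.6.
Kora's profit: (169.6 − 62)·(269/15) − 1.5(269/15)² = 1447.22.

1447.22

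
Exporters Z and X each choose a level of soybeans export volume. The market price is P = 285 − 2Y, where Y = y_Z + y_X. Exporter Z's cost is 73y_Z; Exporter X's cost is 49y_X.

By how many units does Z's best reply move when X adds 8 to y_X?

Exporter Z's profit: π = y_Z(285 − 2(y_Z + y_X)) − 73y_Z.
∂π/∂y_Z = 212 − 4y_Z − 2y_X = 0, so y_Z = 53 − 0.5y_X.
The reaction-function slope is −0.5, so an 8-unit rise in y_X moves y_Z by −0.5 × 8 = −4. Z's best response falls — the actions are strategic substitutes.

-4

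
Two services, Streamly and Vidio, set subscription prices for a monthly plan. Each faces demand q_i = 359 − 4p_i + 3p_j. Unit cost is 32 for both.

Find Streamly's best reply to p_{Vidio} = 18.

67.625

Streamly's profit: π = (p_{Streamly} − 32)(359 − 4p_{Streamly} + 3p_{Vidio}).
∂π/∂p_{Streamly} = 487 − 8p_{Streamly} + 3p_{Vidio} = 0 ⇒ p_{Streamly} = 60.875 + 0.375p_{Vidio}.
At p_{Vidio} = 18: p_{Streamly} = 60.875 + 0.375·18 = 67.625.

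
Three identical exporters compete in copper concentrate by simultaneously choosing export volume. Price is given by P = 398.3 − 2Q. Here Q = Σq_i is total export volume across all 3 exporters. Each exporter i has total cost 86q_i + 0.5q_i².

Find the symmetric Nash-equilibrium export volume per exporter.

A representative exporter's profit is π_i = q_i(398.3 − 2Q) − 86q_i − 0.5q_i², with Q = q_i + Σ_{j≠i} q_j.
First-order condition: 312.3 − 5q_i − 2Σ_{j≠i} q_j = 0.
Imposing symmetry (q_j = q for all j) turns Σ_{j≠i} q_j into 2q, so 312.3 = 9q and q = 34.7.

34.7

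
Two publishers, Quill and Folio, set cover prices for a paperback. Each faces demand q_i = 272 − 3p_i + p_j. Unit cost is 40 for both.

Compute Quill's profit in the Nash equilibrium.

Quill's profit: π = (p_{Quill} − 40)(272 − 3p_{Quill} + p_{Folio}).
∂π/∂p_{Quill} = 392 − 6p_{Quill} + p_{Folio} = 0 ⇒ p_{Quill} = 196/3 + (1/6)p_{Folio}.
By symmetry p_{Folio} = p_{Quill}; substituting into the reaction function, (5/6)p_{Quill} = 196/3 and p_{Quill} = 78.4.
q_{Quill} = 272 − 3·78.4 + 78.4 = 115.2.
Profit = (78.4 − 40)·115.2 = 4423.68.

4423.68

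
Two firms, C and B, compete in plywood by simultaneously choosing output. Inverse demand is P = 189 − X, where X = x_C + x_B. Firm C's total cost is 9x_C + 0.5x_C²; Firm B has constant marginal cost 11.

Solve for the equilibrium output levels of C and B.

Firm C's profit: π = x_C(189 − (x_C + x_B)) − 9x_C − 0.5x_C².
∂π/∂x_C = 180 − 3x_C − x_B = 0, so x_C = 60 − (1/3)x_B.
For B: ∂π/∂x_B = 178 − 2x_B − x_C = 0 ⇒ x_B = 89 − 0.5x_C.
Solving the two reaction functions simultaneously: (1 − (−1/3)(−0.5))x_C = 60 − (1/3)·89, so (5/6)x_C = 91/3 and x_C = 36.4.
Then x_B = 89 − 0.5·36.4 = 70.8.

36.4, 70.8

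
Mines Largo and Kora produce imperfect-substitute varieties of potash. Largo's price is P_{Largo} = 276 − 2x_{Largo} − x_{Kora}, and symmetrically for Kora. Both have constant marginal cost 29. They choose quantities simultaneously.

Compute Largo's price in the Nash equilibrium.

Mine Largo's profit: π = x_{Largo}(276 − 2x_{Largo} − x_{Kora}) − 29x_{Largo}.
∂π/∂x_{Largo} = 247 − 4x_{Largo} − x_{Kora} = 0 ⇒ x_{Largo} = 61.75 − 0.25x_{Kora}.
By symmetry x_{Kora} = x_{Largo}; substituting into the reaction function, 1.25x_{Largo} = 61.75 and x_{Largo} = 49.4.
P_{Largo} = 276 − 2·49.4 − 49.4 = 127.8.

127.8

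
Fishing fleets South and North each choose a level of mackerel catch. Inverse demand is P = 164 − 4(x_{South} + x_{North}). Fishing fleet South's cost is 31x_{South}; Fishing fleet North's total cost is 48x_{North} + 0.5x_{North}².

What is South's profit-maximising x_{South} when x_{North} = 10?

11.625

Fishing fleet South's profit: π = x_{South}(164 − 4(x_{South} + x_{North})) − 31x_{South}.
∂π/∂x_{South} = 133 − 8x_{South} − 4x_{North} = 0, so x_{South} = 16.625 − 0.5x_{North}.
At x_{North} = 10: x_{South} = 16.625 − 0.5·10 = 11.625.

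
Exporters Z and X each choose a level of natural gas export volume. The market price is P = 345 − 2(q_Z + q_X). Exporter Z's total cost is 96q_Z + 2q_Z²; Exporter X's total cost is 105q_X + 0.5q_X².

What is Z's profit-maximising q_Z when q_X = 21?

25.875

Exporter Z's profit: π = q_Z(345 − 2(q_Z + q_X)) − 96q_Z − 2q_Z².
∂π/∂q_Z = 249 − 8q_Z − 2q_X = 0, so q_Z = 31.125 − 0.25q_X.
At q_X = 21: q_Z = 31.125 − 0.25·21 = 25.875.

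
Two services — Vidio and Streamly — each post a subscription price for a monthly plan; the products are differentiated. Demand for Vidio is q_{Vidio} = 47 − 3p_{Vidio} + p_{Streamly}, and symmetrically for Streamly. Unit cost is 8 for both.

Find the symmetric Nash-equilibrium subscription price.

Vidio's profit: π = (p_{Vidio} − 8)(47 − 3p_{Vidio} + p_{Streamly}).
∂π/∂p_{Vidio} = 71 − 6p_{Vidio} + p_{Streamly} = 0 ⇒ p_{Vidio} = 71/6 + (1/6)p_{Streamly}.
The game is symmetric, so in equilibrium p_{Streamly} = p_{Vidio}: the reaction function gives (5/6)p_{Vidio} = 71/6, hence p_{Vidio} = 14.2.

14.2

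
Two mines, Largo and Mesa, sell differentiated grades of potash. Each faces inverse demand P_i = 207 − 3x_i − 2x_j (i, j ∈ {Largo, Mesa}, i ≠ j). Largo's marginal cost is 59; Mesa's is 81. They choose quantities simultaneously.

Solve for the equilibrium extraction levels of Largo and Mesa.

Mine Largo's profit: π = x_{Largo}(207 − 3x_{Largo} − 2x_{Mesa}) − 59x_{Largo}.
∂π/∂x_{Largo} = 148 − 6x_{Largo} − 2x_{Mesa} = 0 ⇒ x_{Largo} = 74/3 − (1/3)x_{Mesa}.
Similarly x_{Mesa} = 21 − (1/3)x_{Largo}.
Substituting the second reaction function into the first: x_{Largo} = 74/3 − (1/3)(21 − (1/3)x_{Largo}), which gives (8/9)x_{Largo} = 53/3 ⇒ x_{Largo} = 19.875.
Then x_{Mesa} = 21 − (1/3)·19.875 = 14.375.

19.875, 14.375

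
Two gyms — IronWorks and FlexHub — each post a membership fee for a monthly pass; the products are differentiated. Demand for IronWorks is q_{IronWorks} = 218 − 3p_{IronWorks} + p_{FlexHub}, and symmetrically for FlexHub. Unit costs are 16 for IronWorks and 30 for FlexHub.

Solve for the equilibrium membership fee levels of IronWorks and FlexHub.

54.4, 60.4

IronWorks's profit: π = (p_{IronWorks} − 16)(218 − 3p_{IronWorks} + p_{FlexHub}).
∂π/∂p_{IronWorks} = 266 − 6p_{IronWorks} + p_{FlexHub} = 0 ⇒ p_{IronWorks} = 133/3 + (1/6)p_{FlexHub}.
Similarly p_{FlexHub} = 154/3 + (1/6)p_{IronWorks}.
Solving the two reaction functions simultaneously: (1 − (1/6)(1/6))p_{IronWorks} = 133/3 + (1/6)·(154/3), so (35/36)p_{IronWorks} = 476/9 and p_{IronWorks} = 54.4.
Then p_{FlexHub} = 154/3 + (1/6)·54.4 = 60.4.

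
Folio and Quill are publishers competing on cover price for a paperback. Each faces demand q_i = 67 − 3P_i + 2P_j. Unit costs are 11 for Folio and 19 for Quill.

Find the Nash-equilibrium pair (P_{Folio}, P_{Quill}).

26.5, 29.5

Folio's profit: π = (P_{Folio} − 11)(67 − 3P_{Folio} + 2P_{Quill}).
∂π/∂P_{Folio} = 100 − 6P_{Folio} + 2P_{Quill} = 0 ⇒ P_{Folio} = 50/3 + (1/3)P_{Quill}.
Similarly P_{Quill} = 62/3 + (1/3)P_{Folio}.
Solving the two reaction functions simultaneously: (1 − (1/3)(1/3))P_{Folio} = 50/3 + (1/3)·(62/3), so (8/9)P_{Folio} = 212/9 and P_{Folio} = 26.5.
Then P_{Quill} = 62/3 + (1/3)·26.5 = 29.5.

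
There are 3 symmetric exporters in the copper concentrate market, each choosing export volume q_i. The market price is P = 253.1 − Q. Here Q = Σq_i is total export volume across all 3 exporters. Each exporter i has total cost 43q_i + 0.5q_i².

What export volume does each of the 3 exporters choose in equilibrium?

42.02

A representative exporter's profit is π_i = q_i(253.1 − Q) − 43q_i − 0.5q_i², with Q = q_i + Σ_{j≠i} q_j.
First-order condition: 210.1 − 3q_i − Σ_{j≠i} q_j = 0.
In a symmetric equilibrium every exporter chooses the same q, so Σ_{j≠i} q_j = 2q. The condition becomes 210.1 − 5q = 0, giving q = 210.1/5 = 42.02.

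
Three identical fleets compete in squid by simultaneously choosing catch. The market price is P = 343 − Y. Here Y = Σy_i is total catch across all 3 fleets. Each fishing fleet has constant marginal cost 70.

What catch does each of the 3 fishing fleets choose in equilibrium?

68.25

A representative fishing fleet's profit is π_i = y_i(343 − Y) − 70y_i, with Y = y_i + Σ_{j≠i} y_j.
First-order condition: 273 − 2y_i − Σ_{j≠i} y_j = 0.
With identical fishing fleets, set every y_j = y: then 273 − 2y − 2y = 0, i.e. y = 273/4 = 68.25.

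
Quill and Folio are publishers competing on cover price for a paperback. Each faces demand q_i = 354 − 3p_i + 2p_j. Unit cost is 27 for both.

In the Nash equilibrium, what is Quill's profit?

20049.1875

Quill's profit: π = (p_{Quill} − 27)(354 − 3p_{Quill} + 2p_{Folio}).
∂π/∂p_{Quill} = 435 − 6p_{Quill} + 2p_{Folio} = 0 ⇒ p_{Quill} = 72.5 + (1/3)p_{Folio}.
Setting p_{Quill} = p_{Folio} in the reaction function: p_{Quill} = 72.5 + (1/3)p_{Quill}, so p_{Quill} = 72.5 / (2/3) = 108.75.
q_{Quill} = 354 − 3·108.75 + 2·108.75 = 245.25.
Profit = (108.75 − 27)·245.25 = 20049.1875.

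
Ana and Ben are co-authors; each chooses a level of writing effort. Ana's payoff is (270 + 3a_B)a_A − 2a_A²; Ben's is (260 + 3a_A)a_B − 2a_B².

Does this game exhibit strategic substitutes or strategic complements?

Expanding Ana's payoff: 270a_A + 3a_Ba_A − 2a_A².
∂π/∂a_A = 270 + 3a_B − 4a_A = 0, so a_A = 67.5 + 0.75a_B.
The best-response slope da_A/da_B = 0.75 > 0: the reaction function is upward-sloping, so the choices are strategic complements.

strategic complements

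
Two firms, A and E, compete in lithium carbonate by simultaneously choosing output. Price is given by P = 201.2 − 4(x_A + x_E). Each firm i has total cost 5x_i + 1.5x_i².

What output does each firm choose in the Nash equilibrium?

Firm A's profit: π = x_A(201.2 − 4(x_A + x_E)) − 5x_A − 1.5x_A².
∂π/∂x_A = 196.2 − 11x_A − 4x_E = 0, so x_A = 981/55 − (4/11)x_E.
By symmetry x_E = x_A; substituting into the reaction function, (15/11)x_A = 981/55 and x_A = 13.08.

13.08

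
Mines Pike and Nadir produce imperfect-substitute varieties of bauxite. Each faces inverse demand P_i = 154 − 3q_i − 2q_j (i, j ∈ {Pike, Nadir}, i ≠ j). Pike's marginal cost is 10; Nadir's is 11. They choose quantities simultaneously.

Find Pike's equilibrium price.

64.1875

Mine Pike's profit: π = q_{Pike}(154 − 3q_{Pike} − 2q_{Nadir}) − 10q_{Pike}.
∂π/∂q_{Pike} = 144 − 6q_{Pike} − 2q_{Nadir} = 0 ⇒ q_{Pike} = 24 − (1/3)q_{Nadir}.
Similarly q_{Nadir} = 143/6 − (1/3)q_{Pike}.
Plugging q_{Nadir} into Pike's best response: q_{Pike} = 24 − (1/3)(143/6 − (1/3)q_{Pike}) ⇒ (8/9)q_{Pike} = 289/18, so q_{Pike} = 18.0625.
Then q_{Nadir} = 143/6 − (1/3)·18.0625 = 17.8125.
P_{Pike} = 154 − 3·18.0625 − 2·17.8125 = 64.1875.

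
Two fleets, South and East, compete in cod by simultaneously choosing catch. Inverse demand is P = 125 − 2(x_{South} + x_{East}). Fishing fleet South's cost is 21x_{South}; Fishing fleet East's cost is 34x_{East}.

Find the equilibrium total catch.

Fishing fleet South's profit: π = x_{South}(125 − 2(x_{South} + x_{East})) − 21x_{South}.
∂π/∂x_{South} = 104 − 4x_{South} − 2x_{East} = 0, so x_{South} = 26 − 0.5x_{East}.
By the same steps for East: x_{East} = 22.75 − 0.5x_{South}.
Solving the two reaction functions simultaneously: (1 − (−0.5)(−0.5))x_{South} = 26 − 0.5·22.75, so 0.75x_{South} = 14.625 and x_{South} = 19.5.
Then x_{East} = 22.75 − 0.5·19.5 = 13.
Total catch: 19.5 + 13 = 32.5.

32.5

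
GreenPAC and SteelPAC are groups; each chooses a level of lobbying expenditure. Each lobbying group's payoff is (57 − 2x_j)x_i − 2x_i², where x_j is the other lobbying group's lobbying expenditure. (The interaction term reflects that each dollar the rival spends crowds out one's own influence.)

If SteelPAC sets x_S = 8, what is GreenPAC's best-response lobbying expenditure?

GreenPAC's payoff is (57 − 2x_S)x_G − 2x_G².
∂π/∂x_G = 57 − 2x_S − 4x_G = 0, so x_G = 14.25 − 0.5x_S.
At x_S = 8: x_G = 14.25 − 0.5·8 = 10.25.

10.25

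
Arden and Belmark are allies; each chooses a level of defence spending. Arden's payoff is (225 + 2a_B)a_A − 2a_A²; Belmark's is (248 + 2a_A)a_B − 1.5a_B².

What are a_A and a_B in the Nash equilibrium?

Expanding Arden's payoff: 225a_A + 2a_Ba_A − 2a_A².
∂π/∂a_A = 225 + 2a_B − 4a_A = 0, so a_A = 56.25 + 0.5a_B.
Likewise for Belmark: a_B = 248/3 + (2/3)a_A.
Plugging a_B into Arden's best response: a_A = 56.25 + 0.5(248/3 + (2/3)a_A) ⇒ (2/3)a_A = 1171/12, so a_A = 146.375.
Then a_B = 248/3 + (2/3)·146.375 = 180.25.

146.375, 180.25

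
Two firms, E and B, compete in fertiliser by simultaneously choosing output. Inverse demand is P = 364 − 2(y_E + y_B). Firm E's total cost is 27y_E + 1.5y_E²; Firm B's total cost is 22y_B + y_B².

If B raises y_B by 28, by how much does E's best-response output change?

Firm E's profit: π = y_E(364 − 2(y_E + y_B)) − 27y_E − 1.5y_E².
∂π/∂y_E = 337 − 7y_E − 2y_B = 0, so y_E = 337/7 − (2/7)y_B.
The reaction-function slope is −2/7, so a 28-unit rise in y_B moves y_E by −2/7 × 28 = −8. E's best response falls — the actions are strategic substitutes.

-8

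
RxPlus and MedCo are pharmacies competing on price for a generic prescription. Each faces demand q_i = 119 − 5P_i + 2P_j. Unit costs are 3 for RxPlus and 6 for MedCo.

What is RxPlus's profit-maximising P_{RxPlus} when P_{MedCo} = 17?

RxPlus's profit: π = (P_{RxPlus} − 3)(119 − 5P_{RxPlus} + 2P_{MedCo}).
∂π/∂P_{RxPlus} = 134 − 10P_{RxPlus} + 2P_{MedCo} = 0 ⇒ P_{RxPlus} = 13.4 + 0.2P_{MedCo}.
At P_{MedCo} = 17: P_{RxPlus} = 13.4 + 0.2·17 = 16.8.

16.8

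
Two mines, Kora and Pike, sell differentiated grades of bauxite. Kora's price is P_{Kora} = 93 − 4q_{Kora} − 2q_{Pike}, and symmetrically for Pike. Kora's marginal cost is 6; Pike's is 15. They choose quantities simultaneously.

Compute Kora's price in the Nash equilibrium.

Mine Kora's profit: π = q_{Kora}(93 − 4q_{Kora} − 2q_{Pike}) − 6q_{Kora}.
∂π/∂q_{Kora} = 87 − 8q_{Kora} − 2q_{Pike} = 0 ⇒ q_{Kora} = 10.875 − 0.25q_{Pike}.
Similarly q_{Pike} = 9.75 − 0.25q_{Kora}.
Substituting the second reaction function into the first: q_{Kora} = 10.875 − 0.25(9.75 − 0.25q_{Kora}), which gives 0.9375q_{Kora} = 8.4375 ⇒ q_{Kora} = 9.
Then q_{Pike} = 9.75 − 0.25·9 = 7.5.
P_{Kora} = 93 − 4·9 − 2·7.5 = 42.

42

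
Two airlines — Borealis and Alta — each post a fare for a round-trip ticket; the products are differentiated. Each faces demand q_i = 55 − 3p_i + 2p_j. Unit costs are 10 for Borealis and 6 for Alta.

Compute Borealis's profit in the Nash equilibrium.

330.75

Borealis's profit: π = (p_{Borealis} − 10)(55 − 3p_{Borealis} + 2p_{Alta}).
∂π/∂p_{Borealis} = 85 − 6p_{Borealis} + 2p_{Alta} = 0 ⇒ p_{Borealis} = 85/6 + (1/3)p_{Alta}.
Similarly p_{Alta} = 73/6 + (1/3)p_{Borealis}.
Solving the two reaction functions simultaneously: (1 − (1/3)(1/3))p_{Borealis} = 85/6 + (1/3)·(73/6), so (8/9)p_{Borealis} = 164/9 and p_{Borealis} = 20.5.
Then p_{Alta} = 73/6 + (1/3)·20.5 = 19.
q_{Borealis} = 55 − 3·20.5 + 2·19 = 31.5.
Profit = (20.5 − 10)·31.5 = 330.75.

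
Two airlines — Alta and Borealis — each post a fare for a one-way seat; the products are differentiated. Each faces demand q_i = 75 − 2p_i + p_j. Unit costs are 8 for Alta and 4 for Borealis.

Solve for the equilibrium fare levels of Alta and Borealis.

Alta's profit: π = (p_{Alta} − 8)(75 − 2p_{Alta} + p_{Borealis}).
∂π/∂p_{Alta} = 91 − 4p_{Alta} + p_{Borealis} = 0 ⇒ p_{Alta} = 22.75 + 0.25p_{Borealis}.
Similarly p_{Borealis} = 20.75 + 0.25p_{Alta}.
Substituting the second reaction function into the first: p_{Alta} = 22.75 + 0.25(20.75 + 0.25p_{Alta}), which gives 0.9375p_{Alta} = 27.9375 ⇒ p_{Alta} = 29.8.
Then p_{Borealis} = 20.75 + 0.25·29.8 = 28.2.

29.8, 28.2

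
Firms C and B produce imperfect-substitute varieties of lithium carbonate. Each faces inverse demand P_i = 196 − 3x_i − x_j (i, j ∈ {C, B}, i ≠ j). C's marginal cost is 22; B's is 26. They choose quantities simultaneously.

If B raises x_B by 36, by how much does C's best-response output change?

Firm C's profit: π = x_C(196 − 3x_C − x_B) − 22x_C.
∂π/∂x_C = 174 − 6x_C − x_B = 0 ⇒ x_C = 29 − (1/6)x_B.
The reaction-function slope is −1/6, so a 36-unit rise in x_B moves x_C by −1/6 × 36 = −6. C's best response falls — the actions are strategic substitutes.

-6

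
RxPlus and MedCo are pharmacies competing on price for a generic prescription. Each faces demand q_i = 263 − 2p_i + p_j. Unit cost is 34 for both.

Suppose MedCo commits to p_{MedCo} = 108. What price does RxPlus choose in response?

109.75

RxPlus's profit: π = (p_{RxPlus} − 34)(263 − 2p_{RxPlus} + p_{MedCo}).
∂π/∂p_{RxPlus} = 331 − 4p_{RxPlus} + p_{MedCo} = 0 ⇒ p_{RxPlus} = 82.75 + 0.25p_{MedCo}.
At p_{MedCo} = 108: p_{RxPlus} = 82.75 + 0.25·108 = 109.75.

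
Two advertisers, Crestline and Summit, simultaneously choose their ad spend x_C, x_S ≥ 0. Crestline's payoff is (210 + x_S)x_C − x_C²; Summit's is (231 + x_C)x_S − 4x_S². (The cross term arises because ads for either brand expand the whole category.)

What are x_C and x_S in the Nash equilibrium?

127.4, 44.8

Expanding Crestline's payoff: 210x_C + x_Sx_C − x_C².
∂π/∂x_C = 210 + x_S − 2x_C = 0, so x_C = 105 + 0.5x_S.
Likewise for Summit: x_S = 28.875 + 0.125x_C.
Solving the two reaction functions simultaneously: (1 − (0.5)(0.125))x_C = 105 + 0.5·28.875, so 0.9375x_C = 119.4375 and x_C = 127.4.
Then x_S = 28.875 + 0.125·127.4 = 44.8.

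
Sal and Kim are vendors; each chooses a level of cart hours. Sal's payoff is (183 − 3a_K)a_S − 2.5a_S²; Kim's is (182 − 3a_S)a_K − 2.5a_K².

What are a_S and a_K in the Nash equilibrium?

23.0625, 22.5625

Expanding Sal's payoff: 183a_S − 3a_Ka_S − 2.5a_S².
∂π/∂a_S = 183 − 3a_K − 5a_S = 0, so a_S = 36.6 − 0.6a_K.
Likewise for Kim: a_K = 36.4 − 0.6a_S.
Substituting the second reaction function into the first: a_S = 36.6 − 0.6(36.4 − 0.6a_S), which gives 0.64a_S = 14.76 ⇒ a_S = 23.0625.
Then a_K = 36.4 − 0.6·23.0625 = 22.5625.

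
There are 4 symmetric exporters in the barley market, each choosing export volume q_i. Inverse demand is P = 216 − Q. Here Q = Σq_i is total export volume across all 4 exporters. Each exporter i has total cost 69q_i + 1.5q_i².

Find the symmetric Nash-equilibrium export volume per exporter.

18.375

A representative exporter's profit is π_i = q_i(216 − Q) − 69q_i − 1.5q_i², with Q = q_i + Σ_{j≠i} q_j.
First-order condition: 147 − 5q_i − Σ_{j≠i} q_j = 0.
Imposing symmetry (q_j = q for all j) turns Σ_{j≠i} q_j into 3q, so 147 = 8q and q = 18.375.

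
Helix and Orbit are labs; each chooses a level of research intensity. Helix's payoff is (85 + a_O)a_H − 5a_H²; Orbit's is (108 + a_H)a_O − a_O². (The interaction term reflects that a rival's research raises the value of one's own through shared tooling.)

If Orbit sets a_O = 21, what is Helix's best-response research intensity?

10.6

Expanding Helix's payoff: 85a_H + a_Oa_H − 5a_H².
∂π/∂a_H = 85 + a_O − 10a_H = 0, so a_H = 8.5 + 0.1a_O.
At a_O = 21: a_H = 8.5 + 0.1·21 = 10.6.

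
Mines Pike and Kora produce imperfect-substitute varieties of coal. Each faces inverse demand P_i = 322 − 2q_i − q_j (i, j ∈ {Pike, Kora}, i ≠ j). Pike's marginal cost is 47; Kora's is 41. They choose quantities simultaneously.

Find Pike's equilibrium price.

Mine Pike's profit: π = q_{Pike}(322 − 2q_{Pike} − q_{Kora}) − 47q_{Pike}.
∂π/∂q_{Pike} = 275 − 4q_{Pike} − q_{Kora} = 0 ⇒ q_{Pike} = 68.75 − 0.25q_{Kora}.
Similarly q_{Kora} = 70.25 − 0.25q_{Pike}.
Substituting the second reaction function into the first: q_{Pike} = 68.75 − 0.25(70.25 − 0.25q_{Pike}), which gives 0.9375q_{Pike} = 51.1875 ⇒ q_{Pike} = 54.6.
Then q_{Kora} = 70.25 − 0.25·54.6 = 56.6.
P_{Pike} = 322 − 2·54.6 − 56.6 = 156.2.

156.2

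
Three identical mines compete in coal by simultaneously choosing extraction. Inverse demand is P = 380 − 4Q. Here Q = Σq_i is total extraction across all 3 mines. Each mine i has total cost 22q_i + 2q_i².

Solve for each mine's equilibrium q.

17.9

A representative mine's profit is π_i = q_i(380 − 4Q) − 22q_i − 2q_i², with Q = q_i + Σ_{j≠i} q_j.
First-order condition: 358 − 12q_i − 4Σ_{j≠i} q_j = 0.
With identical mines, set every q_j = q: then 358 − 12q − 8q = 0, i.e. q = 358/20 = 17.9.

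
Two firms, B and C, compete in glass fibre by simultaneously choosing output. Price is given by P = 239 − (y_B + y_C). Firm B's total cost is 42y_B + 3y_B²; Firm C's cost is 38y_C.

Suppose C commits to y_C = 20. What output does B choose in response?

Firm B's profit: π = y_B(239 − (y_B + y_C)) − 42y_B − 3y_B².
∂π/∂y_B = 197 − 8y_B − y_C = 0, so y_B = 24.625 − 0.125y_C.
At y_C = 20: y_B = 24.625 − 0.125·20 = 22.125.

22.125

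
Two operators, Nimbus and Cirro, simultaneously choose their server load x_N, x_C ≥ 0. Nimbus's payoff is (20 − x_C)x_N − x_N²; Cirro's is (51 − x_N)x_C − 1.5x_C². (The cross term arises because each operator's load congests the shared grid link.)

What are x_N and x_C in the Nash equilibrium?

Expanding Nimbus's payoff: 20x_N − x_Cx_N − x_N².
∂π/∂x_N = 20 − x_C − 2x_N = 0, so x_N = 10 − 0.5x_C.
Likewise for Cirro: x_C = 17 − (1/3)x_N.
Plugging x_C into Nimbus's best response: x_N = 10 − 0.5(17 − (1/3)x_N) ⇒ (5/6)x_N = 1.5, so x_N = 1.8.
Then x_C = 17 − (1/3)·1.8 = 16.4.

1.8, 16.4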